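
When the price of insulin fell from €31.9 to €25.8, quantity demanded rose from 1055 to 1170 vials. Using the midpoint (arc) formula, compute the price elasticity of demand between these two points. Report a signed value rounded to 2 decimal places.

%ΔQ = (1170 − 1055) / [(1055 + 1170)/2] = 115/1112.5 = 0.103370…
%ΔP = (25.8 − 31.9) / [(31.9 + 25.8)/2] = -6.1/28.85 = -0.211438…
Arc Ed = %ΔQ / %ΔP = (115/1112.5) / (-6.1/28.85) = -0.4888…

-0.49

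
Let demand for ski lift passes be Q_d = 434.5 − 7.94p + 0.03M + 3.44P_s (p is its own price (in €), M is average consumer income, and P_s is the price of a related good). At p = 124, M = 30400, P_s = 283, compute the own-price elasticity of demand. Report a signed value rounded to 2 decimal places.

-0.74

At the given values, Q_d = 434.5 − 7.94(124) + 0.03(30400) + 3.44(283) = 1335.46.
∂Q_d/∂p = −7.94.
E = (-7.94) × (124/1335.46) = -0.7372…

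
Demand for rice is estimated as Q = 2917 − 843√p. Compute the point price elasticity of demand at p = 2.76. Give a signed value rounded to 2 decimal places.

-0.46

dQ/dp = −843/(2√p) = -253.713. At p = 2.76, Q = 1516.5.
Ed = (dQ/dp)·(p/Q) = (-253.713) × (2.76/1516.5) = -0.4617…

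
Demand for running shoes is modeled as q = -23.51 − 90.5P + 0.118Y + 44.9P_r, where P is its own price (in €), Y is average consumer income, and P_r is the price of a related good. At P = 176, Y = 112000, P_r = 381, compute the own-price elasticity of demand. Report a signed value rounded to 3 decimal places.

At the given values, q = -23.51 − 90.5(176) + 0.118(112000) + 44.9(381) = 14371.39.
∂q/∂P = −90.5.
E = (-90.5) × (176/14371.39) = -1.10831…

-1.108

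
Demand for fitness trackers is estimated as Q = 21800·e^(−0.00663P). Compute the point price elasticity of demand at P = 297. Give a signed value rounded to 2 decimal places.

dQ/dP = −0.00663·Q = -20.1742. At P = 297, Q = 3042.87.
Ed = (dQ/dP)·(P/Q) = (-20.1742) × (297/3042.87) = -1.9691…

-1.97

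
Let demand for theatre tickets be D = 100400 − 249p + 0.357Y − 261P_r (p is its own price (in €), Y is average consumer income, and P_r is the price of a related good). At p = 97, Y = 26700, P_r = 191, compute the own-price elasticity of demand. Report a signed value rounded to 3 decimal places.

-0.672

At the given values, D = 100400 − 249(97) + 0.357(26700) − 261(191) = 35927.9.
∂D/∂p = −249.
E = (-249) × (97/35927.9) = -0.67226…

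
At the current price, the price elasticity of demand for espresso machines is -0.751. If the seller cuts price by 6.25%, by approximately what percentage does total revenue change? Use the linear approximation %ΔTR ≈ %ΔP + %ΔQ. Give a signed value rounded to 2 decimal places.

%ΔQ ≈ Ed × %ΔP = (-0.751) × (-6.25%) = +4.6938%
%ΔTR ≈ %ΔP + %ΔQ = (-6.25%) + (+4.6938%) = -1.5563%

-1.56%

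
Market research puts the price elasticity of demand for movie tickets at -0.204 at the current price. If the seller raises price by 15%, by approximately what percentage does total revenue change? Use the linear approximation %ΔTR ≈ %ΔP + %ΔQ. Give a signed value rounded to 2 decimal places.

%ΔQ ≈ Ed × %ΔP = (-0.204) × (+15%) = -3.0600%
%ΔTR ≈ %ΔP + %ΔQ = (+15%) + (-3.0600%) = +11.9400%

+11.94%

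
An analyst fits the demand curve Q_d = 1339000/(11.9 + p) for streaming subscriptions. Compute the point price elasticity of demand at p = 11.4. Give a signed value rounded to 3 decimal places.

dQ_d/dp = −1339000/(11.9 + p)² = -2466.43. At p = 11.4, Q_d = 57467.8.
Ed = (dQ_d/dp)·(p/Q_d) = (-2466.43) × (11.4/57467.8) = -0.48927…

-0.489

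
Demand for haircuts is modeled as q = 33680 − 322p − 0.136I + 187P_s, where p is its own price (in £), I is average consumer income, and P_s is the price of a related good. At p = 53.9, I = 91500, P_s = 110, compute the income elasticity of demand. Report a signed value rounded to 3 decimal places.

At the given values, q = 33680 − 322(53.9) − 0.136(91500) + 187(110) = 24450.2.
∂q/∂I = -0.136.
E = (-0.136) × (91500/24450.2) = -0.50895…

-0.509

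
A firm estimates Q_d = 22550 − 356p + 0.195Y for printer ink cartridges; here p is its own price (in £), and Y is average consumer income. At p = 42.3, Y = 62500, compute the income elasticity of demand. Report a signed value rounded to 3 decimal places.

At the given values, Q_d = 22550 − 356(42.3) + 0.195(62500) = 19678.7.
∂Q_d/∂Y = 0.195.
E = (0.195) × (62500/19678.7) = 0.61932…

0.619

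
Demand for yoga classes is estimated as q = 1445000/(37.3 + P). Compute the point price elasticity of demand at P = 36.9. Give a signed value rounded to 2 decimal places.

dq/dP = −1445000/(37.3 + P)² = -262.458. At P = 36.9, q = 19474.4.
Ed = (dq/dP)·(P/q) = (-262.458) × (36.9/19474.4) = -0.4973…

-0.50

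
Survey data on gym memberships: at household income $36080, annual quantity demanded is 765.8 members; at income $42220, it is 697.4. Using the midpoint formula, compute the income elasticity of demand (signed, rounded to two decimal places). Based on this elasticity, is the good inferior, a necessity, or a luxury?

%ΔQ = (697.4 − 765.8)/[( 765.8 + 697.4)/2] = -68.4/731.6 = -0.093493…
%ΔIncome = (42220 − 36080)/[( 36080 + 42220)/2] = 6140/39150 = 0.156832…
E_income = (-68.4/731.6) / (6140/39150) = -0.5961…
E_income < 0 ⇒ inferior good.

-0.60; inferior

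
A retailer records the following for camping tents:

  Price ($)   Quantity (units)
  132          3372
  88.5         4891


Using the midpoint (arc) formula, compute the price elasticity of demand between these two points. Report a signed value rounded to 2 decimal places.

-0.93

%ΔQ = (4891 − 3372) / [(3372 + 4891)/2] = 1519/4131.5 = 0.367663…
%ΔP = (88.5 − 132) / [(132 + 88.5)/2] = -43.5/110.25 = -0.394557…
Arc Ed = %ΔQ / %ΔP = (1519/4131.5) / (-43.5/110.25) = -0.9318…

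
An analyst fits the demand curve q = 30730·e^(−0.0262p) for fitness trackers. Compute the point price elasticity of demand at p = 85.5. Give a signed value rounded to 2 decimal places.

-2.24

dq/dp = −0.0262·q = -85.7039. At p = 85.5, q = 3271.14.
Ed = (dq/dp)·(p/q) = (-85.7039) × (85.5/3271.14) = -2.2401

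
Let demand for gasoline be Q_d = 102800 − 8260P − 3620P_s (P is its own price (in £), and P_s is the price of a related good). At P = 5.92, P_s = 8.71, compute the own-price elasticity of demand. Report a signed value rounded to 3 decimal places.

-2.186

At the given values, Q_d = 102800 − 8260(5.92) − 3620(8.71) = 22370.6.
∂Q_d/∂P = −8260.
E = (-8260) × (5.92/22370.6) = -2.18586…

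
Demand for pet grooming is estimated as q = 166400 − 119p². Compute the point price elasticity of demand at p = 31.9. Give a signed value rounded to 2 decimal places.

dq/dp = −2·119·p = -7592.2. At p = 31.9, q = 45304.41.
Ed = (dq/dp)·(p/q) = (-7592.2) × (31.9/45304.41) = -5.3458…

-5.35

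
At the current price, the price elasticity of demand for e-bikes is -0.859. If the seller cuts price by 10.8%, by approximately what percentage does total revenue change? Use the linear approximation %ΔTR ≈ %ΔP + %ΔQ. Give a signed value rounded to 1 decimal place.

-1.5%

%ΔQ ≈ Ed × %ΔP = (-0.859) × (-10.8%) = +9.2772%
%ΔTR ≈ %ΔP + %ΔQ = (-10.8%) + (+9.2772%) = -1.5228%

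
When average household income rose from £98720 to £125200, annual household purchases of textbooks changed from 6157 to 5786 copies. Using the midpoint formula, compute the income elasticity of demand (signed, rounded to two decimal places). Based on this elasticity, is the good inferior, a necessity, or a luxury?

-0.26; inferior

%ΔQ = (5786 − 6157)/[( 6157 + 5786)/2] = -371/5971.5 = -0.062128…
%ΔIncome = (125200 − 98720)/[( 98720 + 125200)/2] = 26480/111960 = 0.236513…
E_income = (-371/5971.5) / (26480/111960) = -0.2626…
E_income < 0 ⇒ inferior good.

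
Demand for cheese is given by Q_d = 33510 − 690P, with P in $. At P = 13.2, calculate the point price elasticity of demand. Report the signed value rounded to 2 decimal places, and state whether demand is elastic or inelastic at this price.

dQ_d/dP = −690. At P = 13.2, Q_d = 33510 − 690(13.2) = 24402.
Ed = (dQ_d/dP)·(P/Q_d) = −690 × (13.2/24402) = -0.3732…
|Ed| = 0.37 < 1, so demand is inelastic.

-0.37; inelastic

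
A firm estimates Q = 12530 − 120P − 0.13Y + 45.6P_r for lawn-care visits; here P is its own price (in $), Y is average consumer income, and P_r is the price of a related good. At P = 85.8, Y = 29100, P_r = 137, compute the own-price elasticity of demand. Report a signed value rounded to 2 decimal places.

-2.19

At the given values, Q = 12530 − 120(85.8) − 0.13(29100) + 45.6(137) = 4698.2.
∂Q/∂P = −120.
E = (-120) × (85.8/4698.2) = -2.1914…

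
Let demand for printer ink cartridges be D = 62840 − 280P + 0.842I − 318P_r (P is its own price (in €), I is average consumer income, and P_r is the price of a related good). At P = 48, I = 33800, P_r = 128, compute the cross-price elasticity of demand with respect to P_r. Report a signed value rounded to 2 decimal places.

At the given values, D = 62840 − 280(48) + 0.842(33800) − 318(128) = 37155.6.
∂D/∂P_r = -318.
E = (-318) × (128/37155.6) = -1.0955…

-1.10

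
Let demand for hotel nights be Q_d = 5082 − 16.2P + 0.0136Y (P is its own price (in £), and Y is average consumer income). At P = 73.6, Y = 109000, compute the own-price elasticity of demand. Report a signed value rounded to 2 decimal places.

At the given values, Q_d = 5082 − 16.2(73.6) + 0.0136(109000) = 5372.08.
∂Q_d/∂P = −16.2.
E = (-16.2) × (73.6/5372.08) = -0.2219…

-0.22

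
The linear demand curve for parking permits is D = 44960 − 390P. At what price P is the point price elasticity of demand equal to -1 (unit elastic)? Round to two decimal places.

Ed = −390P/(44960 − 390P). Set this equal to -1:
390P = 1·(44960 − 390P) ⇒ 390P(1 + 1) = 1·44960
P = 1·44960 / (390·2) = 57.6410…

57.64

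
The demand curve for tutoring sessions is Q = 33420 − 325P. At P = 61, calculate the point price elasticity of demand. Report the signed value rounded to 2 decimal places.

-1.46

dQ/dP = −325. At P = 61, Q = 33420 − 325(61) = 13595.
Ed = (dQ/dP)·(P/Q) = −325 × (61/13595) = -1.4582…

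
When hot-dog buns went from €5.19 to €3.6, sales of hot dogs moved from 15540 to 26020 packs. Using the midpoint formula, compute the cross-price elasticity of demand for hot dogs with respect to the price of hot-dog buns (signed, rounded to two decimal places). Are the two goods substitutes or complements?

-1.39; complements

%ΔQ_{hot dogs} = (26020 − 15540)/avg = 10480/20780 = 0.504331…
%ΔP_{hot-dog buns} = (3.6 − 5.19)/avg = -1.59/4.395 = -0.361774…
E_cross = (10480/20780) / (-1.59/4.395) = -1.3940…
E_cross < 0 ⇒ the goods are complements.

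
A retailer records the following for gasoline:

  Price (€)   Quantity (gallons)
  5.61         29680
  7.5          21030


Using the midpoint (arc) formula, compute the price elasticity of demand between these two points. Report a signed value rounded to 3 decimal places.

-1.183

%ΔQ = (21030 − 29680) / [(29680 + 21030)/2] = -8650/25355 = -0.341155…
%ΔP = (7.5 − 5.61) / [(5.61 + 7.5)/2] = 1.89/6.555 = 0.288329…
Arc Ed = %ΔQ / %ΔP = (-8650/25355) / (1.89/6.555) = -1.18321…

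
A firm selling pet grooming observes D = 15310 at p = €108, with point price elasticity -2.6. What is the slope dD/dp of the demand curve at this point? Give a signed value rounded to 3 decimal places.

Ed = (dD/dp)·(p/D) ⇒ dD/dp = Ed·D/p = (-2.6)·15310/108 = -368.57407…

-368.574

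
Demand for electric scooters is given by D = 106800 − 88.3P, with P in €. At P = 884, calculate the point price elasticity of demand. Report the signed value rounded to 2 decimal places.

dD/dP = −88.3. At P = 884, D = 106800 − 88.3(884) = 28742.8.
Ed = (dD/dP)·(P/D) = −88.3 × (884/28742.8) = -2.7157…

-2.72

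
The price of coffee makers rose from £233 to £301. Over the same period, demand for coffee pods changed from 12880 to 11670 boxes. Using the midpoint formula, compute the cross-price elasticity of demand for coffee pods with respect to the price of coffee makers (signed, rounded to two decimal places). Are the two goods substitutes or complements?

%ΔQ_{coffee pods} = (11670 − 12880)/avg = -1210/12275 = -0.098574…
%ΔP_{coffee makers} = (301 − 233)/avg = 68/267 = 0.254681…
E_cross = (-1210/12275) / (68/267) = -0.3870…
E_cross < 0 ⇒ the goods are complements.

-0.39; complements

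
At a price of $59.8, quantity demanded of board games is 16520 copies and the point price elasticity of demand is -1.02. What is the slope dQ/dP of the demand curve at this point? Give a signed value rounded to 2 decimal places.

Ed = (dQ/dP)·(P/Q) ⇒ dQ/dP = Ed·Q/P = (-1.02)·16520/59.8 = -281.7792…

-281.78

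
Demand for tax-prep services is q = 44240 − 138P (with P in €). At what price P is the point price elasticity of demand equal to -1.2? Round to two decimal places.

Ed = −138P/(44240 − 138P). Set this equal to -1.2:
138P = 1.2·(44240 − 138P) ⇒ 138P(1 + 1.2) = 1.2·44240
P = 1.2·44240 / (138·2.2) = 174.8616…

174.86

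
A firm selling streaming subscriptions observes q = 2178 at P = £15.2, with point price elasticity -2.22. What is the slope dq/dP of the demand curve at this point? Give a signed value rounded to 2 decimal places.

Ed = (dq/dP)·(P/q) ⇒ dq/dP = Ed·q/P = (-2.22)·2178/15.2 = -318.1026…

-318.10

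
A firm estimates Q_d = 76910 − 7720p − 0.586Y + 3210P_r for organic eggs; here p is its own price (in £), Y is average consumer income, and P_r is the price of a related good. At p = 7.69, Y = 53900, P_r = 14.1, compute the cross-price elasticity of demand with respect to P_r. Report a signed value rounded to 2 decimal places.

At the given values, Q_d = 76910 − 7720(7.69) − 0.586(53900) + 3210(14.1) = 31218.8.
∂Q_d/∂P_r = 3210.
E = (3210) × (14.1/31218.8) = 1.4497…

1.45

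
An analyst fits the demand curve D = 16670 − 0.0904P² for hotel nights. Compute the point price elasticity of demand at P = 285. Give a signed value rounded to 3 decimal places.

-1.574

dD/dP = −2·0.0904·P = -51.528. At P = 285, D = 9327.26.
Ed = (dD/dP)·(P/D) = (-51.528) × (285/9327.26) = -1.57446…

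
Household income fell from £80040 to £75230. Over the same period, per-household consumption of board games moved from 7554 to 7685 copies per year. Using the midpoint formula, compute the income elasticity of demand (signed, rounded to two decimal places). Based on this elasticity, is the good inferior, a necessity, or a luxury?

%ΔQ = (7685 − 7554)/[( 7554 + 7685)/2] = 131/7619.5 = 0.017192…
%ΔIncome = (75230 − 80040)/[( 80040 + 75230)/2] = -4810/77635 = -0.061956…
E_income = (131/7619.5) / (-4810/77635) = -0.2774…
E_income < 0 ⇒ inferior good.

-0.28; inferior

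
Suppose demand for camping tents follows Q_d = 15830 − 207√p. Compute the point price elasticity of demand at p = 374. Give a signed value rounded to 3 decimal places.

dQ_d/dp = −207/(2√p) = -5.35186. At p = 374, Q_d = 11826.8.
Ed = (dQ_d/dp)·(p/Q_d) = (-5.35186) × (374/11826.8) = -0.16924…

-0.169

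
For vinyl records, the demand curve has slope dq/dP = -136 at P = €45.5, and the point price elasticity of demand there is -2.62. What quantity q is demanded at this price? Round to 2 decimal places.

Ed = (dq/dP)·(P/q) ⇒ q = (dq/dP)·P/Ed = (-136)·45.5/(-2.62) = 2361.8320…

2361.83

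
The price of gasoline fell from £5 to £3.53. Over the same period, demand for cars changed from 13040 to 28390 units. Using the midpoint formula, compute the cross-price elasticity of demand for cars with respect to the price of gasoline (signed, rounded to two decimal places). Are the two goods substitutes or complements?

%ΔQ_{cars} = (28390 − 13040)/avg = 15350/20715 = 0.741008…
%ΔP_{gasoline} = (3.53 − 5)/avg = -1.47/4.265 = -0.344665…
E_cross = (15350/20715) / (-1.47/4.265) = -2.1499…
E_cross < 0 ⇒ the goods are complements.

-2.15; complements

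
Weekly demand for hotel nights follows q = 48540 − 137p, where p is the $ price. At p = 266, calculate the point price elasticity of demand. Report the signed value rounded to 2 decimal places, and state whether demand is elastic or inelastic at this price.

-3.01; elastic

dq/dp = −137. At p = 266, q = 48540 − 137(266) = 12098.
Ed = (dq/dp)·(p/q) = −137 × (266/12098) = -3.0122…
|Ed| = 3.01 > 1, so demand is elastic.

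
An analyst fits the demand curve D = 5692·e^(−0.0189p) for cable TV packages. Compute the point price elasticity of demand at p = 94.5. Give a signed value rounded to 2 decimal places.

dD/dp = −0.0189·D = -18.0325. At p = 94.5, D = 954.099.
Ed = (dD/dp)·(p/D) = (-18.0325) × (94.5/954.099) = -1.7860…

-1.79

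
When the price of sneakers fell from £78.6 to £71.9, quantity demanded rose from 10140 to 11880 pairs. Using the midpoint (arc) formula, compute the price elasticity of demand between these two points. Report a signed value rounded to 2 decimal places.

%ΔQ = (11880 − 10140) / [(10140 + 11880)/2] = 1740/11010 = 0.158038…
%ΔP = (71.9 − 78.6) / [(78.6 + 71.9)/2] = -6.7/75.25 = -0.089036…
Arc Ed = %ΔQ / %ΔP = (1740/11010) / (-6.7/75.25) = -1.7749…

-1.77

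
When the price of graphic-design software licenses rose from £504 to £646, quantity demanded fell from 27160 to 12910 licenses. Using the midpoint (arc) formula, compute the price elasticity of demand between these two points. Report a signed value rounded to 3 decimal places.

%ΔQ = (12910 − 27160) / [(27160 + 12910)/2] = -14250/20035 = -0.711255…
%ΔP = (646 − 504) / [(504 + 646)/2] = 142/575 = 0.246956…
Arc Ed = %ΔQ / %ΔP = (-14250/20035) / (142/575) = -2.88008…

-2.880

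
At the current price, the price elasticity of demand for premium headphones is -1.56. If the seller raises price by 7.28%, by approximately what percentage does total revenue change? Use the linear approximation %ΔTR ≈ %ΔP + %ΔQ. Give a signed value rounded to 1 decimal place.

-4.1%

%ΔQ ≈ Ed × %ΔP = (-1.56) × (+7.28%) = -11.3568%
%ΔTR ≈ %ΔP + %ΔQ = (+7.28%) + (-11.3568%) = -4.0768%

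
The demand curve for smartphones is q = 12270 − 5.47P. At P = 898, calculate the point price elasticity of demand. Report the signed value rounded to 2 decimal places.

-0.67

dq/dP = −5.47. At P = 898, q = 12270 − 5.47(898) = 7357.94.
Ed = (dq/dP)·(P/q) = −5.47 × (898/7357.94) = -0.6675…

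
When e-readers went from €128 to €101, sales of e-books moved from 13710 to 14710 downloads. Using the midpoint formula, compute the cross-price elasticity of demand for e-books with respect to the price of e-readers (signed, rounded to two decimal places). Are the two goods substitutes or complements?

%ΔQ_{e-books} = (14710 − 13710)/avg = 1000/14210 = 0.070372…
%ΔP_{e-readers} = (101 − 128)/avg = -27/114.5 = -0.235807…
E_cross = (1000/14210) / (-27/114.5) = -0.2984…
E_cross < 0 ⇒ the goods are complements.

-0.30; complements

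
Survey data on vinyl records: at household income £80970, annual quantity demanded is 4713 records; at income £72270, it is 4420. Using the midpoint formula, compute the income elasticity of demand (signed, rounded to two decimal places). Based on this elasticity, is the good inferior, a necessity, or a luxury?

0.57; necessity

%ΔQ = (4420 − 4713)/[( 4713 + 4420)/2] = -293/4566.5 = -0.064162…
%ΔIncome = (72270 − 80970)/[( 80970 + 72270)/2] = -8700/76620 = -0.113547…
E_income = (-293/4566.5) / (-8700/76620) = 0.5650…
0 < E_income < 1 ⇒ normal good, necessity.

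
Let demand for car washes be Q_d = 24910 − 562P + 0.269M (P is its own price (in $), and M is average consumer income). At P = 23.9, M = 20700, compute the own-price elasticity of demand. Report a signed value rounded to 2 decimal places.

At the given values, Q_d = 24910 − 562(23.9) + 0.269(20700) = 17046.5.
∂Q_d/∂P = −562.
E = (-562) × (23.9/17046.5) = -0.7879…

-0.79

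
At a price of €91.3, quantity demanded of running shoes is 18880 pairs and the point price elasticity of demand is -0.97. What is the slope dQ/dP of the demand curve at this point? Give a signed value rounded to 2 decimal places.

Ed = (dQ/dP)·(P/Q) ⇒ dQ/dP = Ed·Q/P = (-0.97)·18880/91.3 = -200.5870…

-200.59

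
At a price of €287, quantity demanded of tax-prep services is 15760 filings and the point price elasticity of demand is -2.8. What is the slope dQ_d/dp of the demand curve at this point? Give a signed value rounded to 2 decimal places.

-153.76

Ed = (dQ_d/dp)·(p/Q_d) ⇒ dQ_d/dp = Ed·Q_d/p = (-2.8)·15760/287 = -153.7560…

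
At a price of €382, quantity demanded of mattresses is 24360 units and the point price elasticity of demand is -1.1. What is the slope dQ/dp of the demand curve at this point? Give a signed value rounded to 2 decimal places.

Ed = (dQ/dp)·(p/Q) ⇒ dQ/dp = Ed·Q/p = (-1.1)·24360/382 = -70.1465…

-70.15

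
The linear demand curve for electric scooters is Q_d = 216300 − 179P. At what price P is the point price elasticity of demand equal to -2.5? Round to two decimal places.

863.13

Ed = −179P/(216300 − 179P). Set this equal to -2.5:
179P = 2.5·(216300 − 179P) ⇒ 179P(1 + 2.5) = 2.5·216300
P = 2.5·216300 / (179·3.5) = 863.1284…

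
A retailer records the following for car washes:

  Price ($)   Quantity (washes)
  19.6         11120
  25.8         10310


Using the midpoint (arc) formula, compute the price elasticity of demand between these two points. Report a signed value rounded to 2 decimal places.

%ΔQ = (10310 − 11120) / [(11120 + 10310)/2] = -810/10715 = -0.075594…
%ΔP = (25.8 − 19.6) / [(19.6 + 25.8)/2] = 6.2/22.7 = 0.273127…
Arc Ed = %ΔQ / %ΔP = (-810/10715) / (6.2/22.7) = -0.2767…

-0.28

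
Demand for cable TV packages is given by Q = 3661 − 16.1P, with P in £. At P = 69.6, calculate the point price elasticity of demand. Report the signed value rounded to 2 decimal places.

-0.44

dQ/dP = −16.1. At P = 69.6, Q = 3661 − 16.1(69.6) = 2540.44.
Ed = (dQ/dP)·(P/Q) = −16.1 × (69.6/2540.44) = -0.4410…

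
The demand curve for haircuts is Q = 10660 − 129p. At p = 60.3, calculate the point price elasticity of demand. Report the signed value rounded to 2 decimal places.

-2.70

dQ/dp = −129. At p = 60.3, Q = 10660 − 129(60.3) = 2881.3.
Ed = (dQ/dp)·(p/Q) = −129 × (60.3/2881.3) = -2.6997…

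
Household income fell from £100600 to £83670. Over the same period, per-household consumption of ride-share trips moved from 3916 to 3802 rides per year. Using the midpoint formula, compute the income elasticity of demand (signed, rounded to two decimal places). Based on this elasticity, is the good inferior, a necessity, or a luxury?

%ΔQ = (3802 − 3916)/[( 3916 + 3802)/2] = -114/3859 = -0.029541…
%ΔIncome = (83670 − 100600)/[( 100600 + 83670)/2] = -16930/92135 = -0.183752…
E_income = (-114/3859) / (-16930/92135) = 0.1607…
0 < E_income < 1 ⇒ normal good, necessity.

0.16; necessity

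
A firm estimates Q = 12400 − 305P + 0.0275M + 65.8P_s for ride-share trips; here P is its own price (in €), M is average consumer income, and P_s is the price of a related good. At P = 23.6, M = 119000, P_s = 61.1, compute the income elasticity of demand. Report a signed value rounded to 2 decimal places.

0.26

At the given values, Q = 12400 − 305(23.6) + 0.0275(119000) + 65.8(61.1) = 12494.88.
∂Q/∂M = 0.0275.
E = (0.0275) × (119000/12494.88) = 0.2619…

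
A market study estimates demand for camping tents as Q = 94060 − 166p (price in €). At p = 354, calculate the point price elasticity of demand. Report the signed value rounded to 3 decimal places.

-1.665

dQ/dp = −166. At p = 354, Q = 94060 − 166(354) = 35296.
Ed = (dQ/dp)·(p/Q) = −166 × (354/35296) = -1.66489…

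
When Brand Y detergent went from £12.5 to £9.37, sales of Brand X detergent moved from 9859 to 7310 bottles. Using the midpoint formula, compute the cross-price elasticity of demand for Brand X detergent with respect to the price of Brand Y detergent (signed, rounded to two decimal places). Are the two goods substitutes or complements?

1.04; substitutes

%ΔQ_{Brand X detergent} = (7310 − 9859)/avg = -2549/8584.5 = -0.296930…
%ΔP_{Brand Y detergent} = (9.37 − 12.5)/avg = -3.13/10.935 = -0.286236…
E_cross = (-2549/8584.5) / (-3.13/10.935) = 1.0373…
E_cross > 0 ⇒ the goods are substitutes.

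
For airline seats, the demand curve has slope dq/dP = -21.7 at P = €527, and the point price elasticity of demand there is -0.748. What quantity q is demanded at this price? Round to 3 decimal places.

15288.636

Ed = (dq/dP)·(P/q) ⇒ q = (dq/dP)·P/Ed = (-21.7)·527/(-0.748) = 15288.63636…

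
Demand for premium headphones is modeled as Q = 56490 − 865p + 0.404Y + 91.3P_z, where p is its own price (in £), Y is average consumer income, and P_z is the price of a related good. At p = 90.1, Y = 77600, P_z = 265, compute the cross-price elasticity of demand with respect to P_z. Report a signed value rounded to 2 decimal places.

0.71

At the given values, Q = 56490 − 865(90.1) + 0.404(77600) + 91.3(265) = 34098.4.
∂Q/∂P_z = 91.3.
E = (91.3) × (265/34098.4) = 0.7095…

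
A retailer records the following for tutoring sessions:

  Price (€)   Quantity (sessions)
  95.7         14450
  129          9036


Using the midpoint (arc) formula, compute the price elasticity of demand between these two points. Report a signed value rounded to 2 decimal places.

%ΔQ = (9036 − 14450) / [(14450 + 9036)/2] = -5414/11743 = -0.461040…
%ΔP = (129 − 95.7) / [(95.7 + 129)/2] = 33.3/112.35 = 0.296395…
Arc Ed = %ΔQ / %ΔP = (-5414/11743) / (33.3/112.35) = -1.5554…

-1.56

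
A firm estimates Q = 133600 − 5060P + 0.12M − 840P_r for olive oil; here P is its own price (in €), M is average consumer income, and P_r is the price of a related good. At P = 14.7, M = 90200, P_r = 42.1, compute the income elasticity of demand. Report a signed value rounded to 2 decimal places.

0.31

At the given values, Q = 133600 − 5060(14.7) + 0.12(90200) − 840(42.1) = 34678.
∂Q/∂M = 0.12.
E = (0.12) × (90200/34678) = 0.3121…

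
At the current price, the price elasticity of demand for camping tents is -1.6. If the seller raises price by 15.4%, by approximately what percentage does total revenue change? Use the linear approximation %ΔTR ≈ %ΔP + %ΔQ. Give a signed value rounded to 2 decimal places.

-9.24%

%ΔQ ≈ Ed × %ΔP = (-1.6) × (+15.4%) = -24.6400%
%ΔTR ≈ %ΔP + %ΔQ = (+15.4%) + (-24.6400%) = -9.2400%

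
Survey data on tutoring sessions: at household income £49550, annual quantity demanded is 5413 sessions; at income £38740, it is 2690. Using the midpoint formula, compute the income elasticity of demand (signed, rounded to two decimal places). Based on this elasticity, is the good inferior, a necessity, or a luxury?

2.74; luxury

%ΔQ = (2690 − 5413)/[( 5413 + 2690)/2] = -2723/4051.5 = -0.672096…
%ΔIncome = (38740 − 49550)/[( 49550 + 38740)/2] = -10810/44145 = -0.244874…
E_income = (-2723/4051.5) / (-10810/44145) = 2.7446…
E_income > 1 ⇒ normal good, luxury.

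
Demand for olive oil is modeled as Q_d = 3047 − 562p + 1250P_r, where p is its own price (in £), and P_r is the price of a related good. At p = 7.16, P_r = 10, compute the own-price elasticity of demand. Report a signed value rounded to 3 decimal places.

-0.349

At the given values, Q_d = 3047 − 562(7.16) + 1250(10) = 11523.08.
∂Q_d/∂p = −562.
E = (-562) × (7.16/11523.08) = -0.34920…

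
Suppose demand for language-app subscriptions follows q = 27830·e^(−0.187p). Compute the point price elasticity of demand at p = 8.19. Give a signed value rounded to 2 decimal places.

-1.53

dq/dp = −0.187·q = -1125.17. At p = 8.19, q = 6016.97.
Ed = (dq/dp)·(p/q) = (-1125.17) × (8.19/6016.97) = -1.5315…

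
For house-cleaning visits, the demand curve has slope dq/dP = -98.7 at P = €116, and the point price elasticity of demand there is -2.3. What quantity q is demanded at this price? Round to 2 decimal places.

4977.91

Ed = (dq/dP)·(P/q) ⇒ q = (dq/dP)·P/Ed = (-98.7)·116/(-2.3) = 4977.9130…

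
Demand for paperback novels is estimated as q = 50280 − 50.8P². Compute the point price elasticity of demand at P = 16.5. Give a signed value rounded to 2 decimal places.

dq/dP = −2·50.8·P = -1676.4. At P = 16.5, q = 36449.7.
Ed = (dq/dP)·(P/q) = (-1676.4) × (16.5/36449.7) = -0.7588…

-0.76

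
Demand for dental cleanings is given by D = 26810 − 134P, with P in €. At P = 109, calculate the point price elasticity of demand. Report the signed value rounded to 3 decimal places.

dD/dP = −134. At P = 109, D = 26810 − 134(109) = 12204.
Ed = (dD/dP)·(P/D) = −134 × (109/12204) = -1.19682…

-1.197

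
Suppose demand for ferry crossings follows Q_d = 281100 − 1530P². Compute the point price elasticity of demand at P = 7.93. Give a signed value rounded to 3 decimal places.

dQ_d/dP = −2·1530·P = -24265.8. At P = 7.93, Q_d = 184886.103.
Ed = (dQ_d/dP)·(P/Q_d) = (-24265.8) × (7.93/184886.103) = -1.04079…

-1.041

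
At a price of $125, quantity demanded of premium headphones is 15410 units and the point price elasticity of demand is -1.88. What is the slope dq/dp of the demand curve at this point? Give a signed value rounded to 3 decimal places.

Ed = (dq/dp)·(p/q) ⇒ dq/dp = Ed·q/p = (-1.88)·15410/125 = -231.7664

-231.766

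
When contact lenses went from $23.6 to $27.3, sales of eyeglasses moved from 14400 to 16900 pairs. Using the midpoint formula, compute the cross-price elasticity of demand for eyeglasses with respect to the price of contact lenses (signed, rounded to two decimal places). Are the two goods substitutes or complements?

1.10; substitutes

%ΔQ_{eyeglasses} = (16900 − 14400)/avg = 2500/15650 = 0.159744…
%ΔP_{contact lenses} = (27.3 − 23.6)/avg = 3.7/25.45 = 0.145383…
E_cross = (2500/15650) / (3.7/25.45) = 1.0987…
E_cross > 0 ⇒ the goods are substitutes.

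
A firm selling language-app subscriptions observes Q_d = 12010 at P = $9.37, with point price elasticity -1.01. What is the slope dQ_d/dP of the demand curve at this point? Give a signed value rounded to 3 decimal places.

Ed = (dQ_d/dP)·(P/Q_d) ⇒ dQ_d/dP = Ed·Q_d/P = (-1.01)·12010/9.37 = -1294.56776…

-1294.568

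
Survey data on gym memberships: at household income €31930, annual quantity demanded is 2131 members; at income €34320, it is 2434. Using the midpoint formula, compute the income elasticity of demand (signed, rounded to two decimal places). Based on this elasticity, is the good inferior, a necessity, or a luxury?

%ΔQ = (2434 − 2131)/[( 2131 + 2434)/2] = 303/2282.5 = 0.132749…
%ΔIncome = (34320 − 31930)/[( 31930 + 34320)/2] = 2390/33125 = 0.072150…
E_income = (303/2282.5) / (2390/33125) = 1.8398…
E_income > 1 ⇒ normal good, luxury.

1.84; luxury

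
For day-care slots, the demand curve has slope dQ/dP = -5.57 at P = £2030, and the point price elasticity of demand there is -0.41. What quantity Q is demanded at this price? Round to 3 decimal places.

27578.293

Ed = (dQ/dP)·(P/Q) ⇒ Q = (dQ/dP)·P/Ed = (-5.57)·2030/(-0.41) = 27578.29268…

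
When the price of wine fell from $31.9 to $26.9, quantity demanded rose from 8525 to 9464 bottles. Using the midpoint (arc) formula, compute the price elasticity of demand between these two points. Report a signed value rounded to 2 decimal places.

%ΔQ = (9464 − 8525) / [(8525 + 9464)/2] = 939/8994.5 = 0.104397…
%ΔP = (26.9 − 31.9) / [(31.9 + 26.9)/2] = -5/29.4 = -0.170068…
Arc Ed = %ΔQ / %ΔP = (939/8994.5) / (-5/29.4) = -0.6138…

-0.61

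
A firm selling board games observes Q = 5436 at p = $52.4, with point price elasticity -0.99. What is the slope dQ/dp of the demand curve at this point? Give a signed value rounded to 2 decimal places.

Ed = (dQ/dp)·(p/Q) ⇒ dQ/dp = Ed·Q/p = (-0.99)·5436/52.4 = -102.7030…

-102.70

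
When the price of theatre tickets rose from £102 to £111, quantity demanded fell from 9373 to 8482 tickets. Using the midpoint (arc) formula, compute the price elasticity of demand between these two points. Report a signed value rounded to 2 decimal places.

-1.18

%ΔQ = (8482 − 9373) / [(9373 + 8482)/2] = -891/8927.5 = -0.099803…
%ΔP = (111 − 102) / [(102 + 111)/2] = 9/106.5 = 0.084507…
Arc Ed = %ΔQ / %ΔP = (-891/8927.5) / (9/106.5) = -1.1810…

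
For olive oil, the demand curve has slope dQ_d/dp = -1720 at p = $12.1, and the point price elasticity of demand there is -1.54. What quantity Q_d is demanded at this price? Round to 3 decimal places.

Ed = (dQ_d/dp)·(p/Q_d) ⇒ Q_d = (dQ_d/dp)·p/Ed = (-1720)·12.1/(-1.54) = 13514.28571…

13514.286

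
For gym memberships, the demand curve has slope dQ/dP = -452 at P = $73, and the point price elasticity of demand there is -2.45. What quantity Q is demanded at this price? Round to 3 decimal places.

13467.755

Ed = (dQ/dP)·(P/Q) ⇒ Q = (dQ/dP)·P/Ed = (-452)·73/(-2.45) = 13467.75510…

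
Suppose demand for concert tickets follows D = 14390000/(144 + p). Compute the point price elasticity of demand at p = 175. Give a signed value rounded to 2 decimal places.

-0.55

dD/dp = −14390000/(144 + p)² = -141.41. At p = 175, D = 45109.7.
Ed = (dD/dp)·(p/D) = (-141.41) × (175/45109.7) = -0.5485…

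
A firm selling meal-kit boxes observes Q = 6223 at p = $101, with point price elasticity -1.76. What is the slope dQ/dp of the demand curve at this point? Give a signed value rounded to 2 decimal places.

Ed = (dQ/dp)·(p/Q) ⇒ dQ/dp = Ed·Q/p = (-1.76)·6223/101 = -108.4403…

-108.44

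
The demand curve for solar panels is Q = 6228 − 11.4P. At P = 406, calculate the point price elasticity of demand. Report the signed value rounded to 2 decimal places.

dQ/dP = −11.4. At P = 406, Q = 6228 − 11.4(406) = 1599.6.
Ed = (dQ/dP)·(P/Q) = −11.4 × (406/1599.6) = -2.8934…

-2.89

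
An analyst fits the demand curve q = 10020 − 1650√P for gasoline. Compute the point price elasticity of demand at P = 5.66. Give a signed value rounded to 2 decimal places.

-0.32

dq/dP = −1650/(2√P) = -346.773. At P = 5.66, q = 6094.53.
Ed = (dq/dP)·(P/q) = (-346.773) × (5.66/6094.53) = -0.3220…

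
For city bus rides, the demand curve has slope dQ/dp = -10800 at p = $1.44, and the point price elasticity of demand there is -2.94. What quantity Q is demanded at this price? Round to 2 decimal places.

Ed = (dQ/dp)·(p/Q) ⇒ Q = (dQ/dp)·p/Ed = (-10800)·1.44/(-2.94) = 5289.7959…

5289.80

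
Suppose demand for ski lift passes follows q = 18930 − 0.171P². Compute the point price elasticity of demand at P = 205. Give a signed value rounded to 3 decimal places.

-1.224

dq/dP = −2·0.171·P = -70.11. At P = 205, q = 11743.725.
Ed = (dq/dP)·(P/q) = (-70.11) × (205/11743.725) = -1.22384…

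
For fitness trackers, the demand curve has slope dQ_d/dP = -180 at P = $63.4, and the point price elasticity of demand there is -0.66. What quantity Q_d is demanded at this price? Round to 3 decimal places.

17290.909

Ed = (dQ_d/dP)·(P/Q_d) ⇒ Q_d = (dQ_d/dP)·P/Ed = (-180)·63.4/(-0.66) = 17290.90909…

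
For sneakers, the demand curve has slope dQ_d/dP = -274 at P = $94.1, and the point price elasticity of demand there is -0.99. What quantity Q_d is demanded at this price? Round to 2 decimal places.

Ed = (dQ_d/dP)·(P/Q_d) ⇒ Q_d = (dQ_d/dP)·P/Ed = (-274)·94.1/(-0.99) = 26043.8383…

26043.84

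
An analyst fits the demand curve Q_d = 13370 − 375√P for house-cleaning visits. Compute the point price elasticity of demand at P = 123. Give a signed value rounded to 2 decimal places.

-0.23

dQ_d/dP = −375/(2√P) = -16.9063. At P = 123, Q_d = 9211.05.
Ed = (dQ_d/dP)·(P/Q_d) = (-16.9063) × (123/9211.05) = -0.2257…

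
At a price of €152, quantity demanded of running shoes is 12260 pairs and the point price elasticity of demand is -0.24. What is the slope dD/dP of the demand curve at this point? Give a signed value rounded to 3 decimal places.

-19.358

Ed = (dD/dP)·(P/D) ⇒ dD/dP = Ed·D/P = (-0.24)·12260/152 = -19.35789…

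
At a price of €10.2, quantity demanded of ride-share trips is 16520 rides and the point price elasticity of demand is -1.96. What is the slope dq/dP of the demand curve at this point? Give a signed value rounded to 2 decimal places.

-3174.43

Ed = (dq/dP)·(P/q) ⇒ dq/dP = Ed·q/P = (-1.96)·16520/10.2 = -3174.4313…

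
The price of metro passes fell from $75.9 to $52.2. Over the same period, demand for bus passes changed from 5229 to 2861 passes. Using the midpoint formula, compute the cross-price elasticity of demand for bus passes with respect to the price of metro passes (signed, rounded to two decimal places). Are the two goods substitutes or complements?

1.58; substitutes

%ΔQ_{bus passes} = (2861 − 5229)/avg = -2368/4045 = -0.585414…
%ΔP_{metro passes} = (52.2 − 75.9)/avg = -23.7/64.05 = -0.370023…
E_cross = (-2368/4045) / (-23.7/64.05) = 1.5821…
E_cross > 0 ⇒ the goods are substitutes.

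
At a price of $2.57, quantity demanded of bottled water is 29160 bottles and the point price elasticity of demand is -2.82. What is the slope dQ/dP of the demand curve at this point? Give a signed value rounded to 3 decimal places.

-31996.576

Ed = (dQ/dP)·(P/Q) ⇒ dQ/dP = Ed·Q/P = (-2.82)·29160/2.57 = -31996.57587…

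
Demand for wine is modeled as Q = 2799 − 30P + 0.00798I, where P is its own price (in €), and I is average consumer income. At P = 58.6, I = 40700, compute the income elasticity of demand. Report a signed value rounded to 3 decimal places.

At the given values, Q = 2799 − 30(58.6) + 0.00798(40700) = 1365.786.
∂Q/∂I = 0.00798.
E = (0.00798) × (40700/1365.786) = 0.23780…

0.238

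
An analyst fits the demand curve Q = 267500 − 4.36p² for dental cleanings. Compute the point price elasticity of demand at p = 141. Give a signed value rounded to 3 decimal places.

-0.959

dQ/dp = −2·4.36·p = -1229.52. At p = 141, Q = 180818.84.
Ed = (dQ/dp)·(p/Q) = (-1229.52) × (141/180818.84) = -0.95876…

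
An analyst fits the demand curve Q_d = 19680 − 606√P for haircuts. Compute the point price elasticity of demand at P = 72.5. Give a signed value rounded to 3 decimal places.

-0.178

dQ_d/dP = −606/(2√P) = -35.5855. At P = 72.5, Q_d = 14520.1.
Ed = (dQ_d/dP)·(P/Q_d) = (-35.5855) × (72.5/14520.1) = -0.17768…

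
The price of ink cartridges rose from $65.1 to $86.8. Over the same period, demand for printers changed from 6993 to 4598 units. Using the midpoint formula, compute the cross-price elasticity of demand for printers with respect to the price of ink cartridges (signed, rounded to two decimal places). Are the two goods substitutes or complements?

-1.45; complements

%ΔQ_{printers} = (4598 − 6993)/avg = -2395/5795.5 = -0.413251…
%ΔP_{ink cartridges} = (86.8 − 65.1)/avg = 21.7/75.95 = 0.285714…
E_cross = (-2395/5795.5) / (21.7/75.95) = -1.4463…
E_cross < 0 ⇒ the goods are complements.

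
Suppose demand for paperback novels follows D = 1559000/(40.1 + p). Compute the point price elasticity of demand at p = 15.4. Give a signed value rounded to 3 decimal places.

dD/dp = −1559000/(40.1 + p)² = -506.128. At p = 15.4, D = 28090.1.
Ed = (dD/dp)·(p/D) = (-506.128) × (15.4/28090.1) = -0.27747…

-0.277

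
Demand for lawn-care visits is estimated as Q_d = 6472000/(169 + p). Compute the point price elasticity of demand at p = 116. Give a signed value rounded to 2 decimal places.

-0.41

dQ_d/dp = −6472000/(169 + p)² = -79.6799. At p = 116, Q_d = 22708.8.
Ed = (dQ_d/dp)·(p/Q_d) = (-79.6799) × (116/22708.8) = -0.4070…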